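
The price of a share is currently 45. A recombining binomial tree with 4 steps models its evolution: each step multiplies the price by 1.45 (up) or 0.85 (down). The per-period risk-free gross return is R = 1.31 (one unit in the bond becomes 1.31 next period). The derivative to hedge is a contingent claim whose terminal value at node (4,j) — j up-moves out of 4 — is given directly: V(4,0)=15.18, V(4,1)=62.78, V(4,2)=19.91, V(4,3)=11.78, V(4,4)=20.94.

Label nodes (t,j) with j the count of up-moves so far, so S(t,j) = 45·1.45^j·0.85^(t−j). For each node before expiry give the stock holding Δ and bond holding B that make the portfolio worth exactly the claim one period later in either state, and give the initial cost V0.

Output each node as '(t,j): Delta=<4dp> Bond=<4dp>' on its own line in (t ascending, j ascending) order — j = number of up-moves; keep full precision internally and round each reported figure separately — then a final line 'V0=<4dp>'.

Since d<R<u, set p* = (R−d)/(u−d) = 0.7667; price each node as the discounted p*-expectation of its children.
At expiry t=4: V(4,0)=15.1800, V(4,1)=62.7800, V(4,2)=19.9100, V(4,3)=11.7800, V(4,4)=20.9400
  t=3,j=0: stock 27.6356 → up 40.0717 (V=62.7800), down 23.4903 (V=15.1800). Price 39.4453; hedge Δ=2.8707, bond B=-39.8880.
  t=3,j=1: stock 47.1431 → up 68.3575 (V=19.9100), down 40.0717 (V=62.7800). Price 22.8344; hedge Δ=-1.5156, bond B=94.2844.
  t=3,j=2: stock 80.4206 → up 116.6099 (V=11.7800), down 68.3575 (V=19.9100). Price 10.4405; hedge Δ=-0.1685, bond B=23.9905.
  t=3,j=3: stock 137.1881 → up 198.9228 (V=20.9400), down 116.6099 (V=11.7800). Price 14.3532; hedge Δ=0.1113, bond B=-0.9135.
  t=2,j=0: stock 32.5125 → up 47.1431 (V=22.8344), down 27.6356 (V=39.4453). Price 20.3895; hedge Δ=-0.8515, bond B=48.0744.
  t=2,j=1: stock 55.4625 → up 80.4206 (V=10.4405), down 47.1431 (V=22.8344). Price 10.1774; hedge Δ=-0.3724, bond B=30.8339.
  t=2,j=2: stock 94.6125 → up 137.1881 (V=14.3532), down 80.4206 (V=10.4405). Price 10.2597; hedge Δ=0.0689, bond B=3.7385.
  t=1,j=0: stock 38.2500 → up 55.4625 (V=10.1774), down 32.5125 (V=20.3895). Price 9.5879; hedge Δ=-0.4450, bond B=26.6081.
  t=1,j=1: stock 65.2500 → up 94.6125 (V=10.2597), down 55.4625 (V=10.1774). Price 7.8172; hedge Δ=0.0021, bond B=7.6800.
  t=0,j=0: stock 45.0000 → up 65.2500 (V=7.8172), down 38.2500 (V=9.5879). Price 6.2827; hedge Δ=-0.0656, bond B=9.2340.
The time-0 hedge costs 6.2827, which is the no-arbitrage price.

(0,0): Delta=-0.0656 Bond=9.2340
(1,0): Delta=-0.4450 Bond=26.6081
(1,1): Delta=0.0021 Bond=7.6800
(2,0): Delta=-0.8515 Bond=48.0744
(2,1): Delta=-0.3724 Bond=30.8339
(2,2): Delta=0.0689 Bond=3.7385
(3,0): Delta=2.8707 Bond=-39.8880
(3,1): Delta=-1.5156 Bond=94.2844
(3,2): Delta=-0.1685 Bond=23.9905
(3,3): Delta=0.1113 Bond=-0.9135
V0=6.2827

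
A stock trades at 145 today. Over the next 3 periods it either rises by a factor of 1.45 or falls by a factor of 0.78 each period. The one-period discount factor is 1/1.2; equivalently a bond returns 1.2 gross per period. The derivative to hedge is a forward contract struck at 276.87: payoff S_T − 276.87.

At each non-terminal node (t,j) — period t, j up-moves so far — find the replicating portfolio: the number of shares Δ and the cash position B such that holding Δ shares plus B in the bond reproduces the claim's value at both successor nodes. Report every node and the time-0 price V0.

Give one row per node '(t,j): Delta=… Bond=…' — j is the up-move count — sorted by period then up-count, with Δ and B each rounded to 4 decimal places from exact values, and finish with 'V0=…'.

Since d<R<u, set p* = (R−d)/(u−d) = 0.6269; price each node as the discounted p*-expectation of its children.
Terminal values V(3,·): V(3,0)=-208.0600, V(3,1)=-148.9539, V(3,2)=-39.0772, V(3,3)=165.1806
  t=2,j=0: stock 88.2180 → up 127.9161 (V=-148.9539), down 68.8100 (V=-208.0600). Price -142.5070; hedge Δ=1.0000, bond B=-230.7250.
  t=2,j=1: stock 163.9950 → up 237.7928 (V=-39.0772), down 127.9161 (V=-148.9539). Price -66.7300; hedge Δ=1.0000, bond B=-230.7250.
  t=2,j=2: stock 304.8625 → up 442.0506 (V=165.1806), down 237.7928 (V=-39.0772). Price 74.1375; hedge Δ=1.0000, bond B=-230.7250.
  t=1,j=0: stock 113.1000 → up 163.9950 (V=-66.7300), down 88.2180 (V=-142.5070). Price -79.1708; hedge Δ=1.0000, bond B=-192.2708.
  t=1,j=1: stock 210.2500 → up 304.8625 (V=74.1375), down 163.9950 (V=-66.7300). Price 17.9792; hedge Δ=1.0000, bond B=-192.2708.
  t=0,j=0: stock 145.0000 → up 210.2500 (V=17.9792), down 113.1000 (V=-79.1708). Price -15.2257; hedge Δ=1.0000, bond B=-160.2257.
The time-0 hedge costs -15.2257, which is the no-arbitrage price.

(0,0): Delta=1.0000 Bond=-160.2257
(1,0): Delta=1.0000 Bond=-192.2708
(1,1): Delta=1.0000 Bond=-192.2708
(2,0): Delta=1.0000 Bond=-230.7250
(2,1): Delta=1.0000 Bond=-230.7250
(2,2): Delta=1.0000 Bond=-230.7250
V0=-15.2257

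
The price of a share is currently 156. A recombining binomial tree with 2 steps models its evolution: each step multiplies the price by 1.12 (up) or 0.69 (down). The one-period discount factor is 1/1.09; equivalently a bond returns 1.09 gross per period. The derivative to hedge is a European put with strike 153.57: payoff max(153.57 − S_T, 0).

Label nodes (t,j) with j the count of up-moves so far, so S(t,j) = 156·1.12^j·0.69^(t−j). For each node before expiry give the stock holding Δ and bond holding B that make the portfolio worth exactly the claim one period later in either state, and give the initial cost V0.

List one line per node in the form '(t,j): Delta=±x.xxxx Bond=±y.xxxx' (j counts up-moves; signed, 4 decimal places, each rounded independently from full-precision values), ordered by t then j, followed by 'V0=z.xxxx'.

(0,0): Delta=-0.4642 Bond=76.3428
(1,0): Delta=-1.0000 Bond=140.8899
(1,1): Delta=-0.4394 Bond=78.8880
V0=3.9316

No-arbitrage ⇒ martingale measure with p* = (R−d)/(u−d) = 0.9302.
At expiry t=2: V(2,0)=79.2984, V(2,1)=33.0132, V(2,2)=0.0000
(1,0): S=107.6400. Δ = (V_up−V_dn)/(S_up−S_dn) = (33.0132−79.2984)/(120.5568−74.2716) = -1.0000. V = [p*·33.0132 + (1−p*)·79.2984]/1.09 = 33.2499. B = V − Δ·S = 140.8899.
(1,1): S=174.7200. Δ = (V_up−V_dn)/(S_up−S_dn) = (0.0000−33.0132)/(195.6864−120.5568) = -0.4394. V = [p*·0.0000 + (1−p*)·33.0132]/1.09 = 2.1131. B = V − Δ·S = 78.8880.
(0,0): S=156.0000. Δ = (V_up−V_dn)/(S_up−S_dn) = (2.1131−33.2499)/(174.7200−107.6400) = -0.4642. V = [p*·2.1131 + (1−p*)·33.2499]/1.09 = 3.9316. B = V − Δ·S = 76.3428.
Check: Δ(0,0)·S0 + B(0,0) = 3.9316 = V0.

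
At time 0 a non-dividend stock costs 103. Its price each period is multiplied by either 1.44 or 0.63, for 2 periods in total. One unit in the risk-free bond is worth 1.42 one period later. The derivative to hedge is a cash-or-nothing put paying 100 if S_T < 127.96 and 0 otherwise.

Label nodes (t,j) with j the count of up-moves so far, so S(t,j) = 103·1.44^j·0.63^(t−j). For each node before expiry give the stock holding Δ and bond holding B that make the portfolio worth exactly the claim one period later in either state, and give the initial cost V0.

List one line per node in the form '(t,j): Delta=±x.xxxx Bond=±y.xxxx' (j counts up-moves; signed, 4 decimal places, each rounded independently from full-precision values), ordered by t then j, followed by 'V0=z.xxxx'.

(0,0): Delta=-0.8232 Bond=87.2135
(1,0): Delta=0.0000 Bond=70.4225
(1,1): Delta=-0.8324 Bond=125.1956
V0=2.4188

Since d<R<u, set p* = (R−d)/(u−d) = 0.9753; price each node as the discounted p*-expectation of its children.
Terminal values V(2,·): V(2,0)=100.0000, V(2,1)=100.0000, V(2,2)=0.0000
  t=1,j=0: stock 64.8900 → up 93.4416 (V=100.0000), down 40.8807 (V=100.0000). Price 70.4225; hedge Δ=0.0000, bond B=70.4225.
  t=1,j=1: stock 148.3200 → up 213.5808 (V=0.0000), down 93.4416 (V=100.0000). Price 1.7388; hedge Δ=-0.8324, bond B=125.1956.
  t=0,j=0: stock 103.0000 → up 148.3200 (V=1.7388), down 64.8900 (V=70.4225). Price 2.4188; hedge Δ=-0.8232, bond B=87.2135.
Root portfolio cost Δ·103+B reproduces V0=2.4188.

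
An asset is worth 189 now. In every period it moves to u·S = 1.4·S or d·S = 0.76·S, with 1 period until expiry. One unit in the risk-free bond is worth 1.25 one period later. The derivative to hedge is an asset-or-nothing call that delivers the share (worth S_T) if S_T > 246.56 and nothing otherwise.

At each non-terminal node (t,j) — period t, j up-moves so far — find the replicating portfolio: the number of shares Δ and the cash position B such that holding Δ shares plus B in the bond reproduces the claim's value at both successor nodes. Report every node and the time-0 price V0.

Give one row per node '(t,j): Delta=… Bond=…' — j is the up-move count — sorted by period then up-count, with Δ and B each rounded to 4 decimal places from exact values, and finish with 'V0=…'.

(0,0): Delta=2.1875 Bond=-251.3700
V0=162.0675

Under the risk-neutral measure, an up-move has probability p* = (R−d)/(u−d) = 0.7656 and values discount at R = 1.25.
At expiry t=1: V(1,0)=0.0000, V(1,1)=264.6000
  t=0,j=0: stock 189.0000 → up 264.6000 (V=264.6000), down 143.6400 (V=0.0000). Price 162.0675; hedge Δ=2.1875, bond B=-251.3700.
Root portfolio cost Δ·189+B reproduces V0=162.0675.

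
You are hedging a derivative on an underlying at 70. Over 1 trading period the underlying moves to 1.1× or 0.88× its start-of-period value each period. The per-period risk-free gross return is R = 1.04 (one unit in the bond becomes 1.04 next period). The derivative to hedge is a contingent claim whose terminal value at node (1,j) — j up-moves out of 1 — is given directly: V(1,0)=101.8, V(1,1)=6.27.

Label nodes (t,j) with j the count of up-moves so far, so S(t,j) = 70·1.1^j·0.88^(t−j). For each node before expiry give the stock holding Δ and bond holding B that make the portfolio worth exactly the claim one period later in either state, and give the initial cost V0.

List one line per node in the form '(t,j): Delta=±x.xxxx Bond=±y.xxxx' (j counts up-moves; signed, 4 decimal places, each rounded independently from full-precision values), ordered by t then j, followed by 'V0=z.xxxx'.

(0,0): Delta=-6.2032 Bond=465.3077
V0=31.0804

Under the risk-neutral measure, an up-move has probability p* = (R−d)/(u−d) = 0.7273 and values discount at R = 1.04.
Terminal values V(1,·): V(1,0)=101.8000, V(1,1)=6.2700
Node (0,0) S=70.0000: V=(p*·6.2700+(1−p*)·101.8000)/1.04=31.0804; Δ=(6.2700−101.8000)/(77.0000−61.6000)=-6.2032; B=V−Δ·S=465.3077
Each (Δ,B) replicates both successor values, so the strategy is self-financing and V0 is arbitrage-free.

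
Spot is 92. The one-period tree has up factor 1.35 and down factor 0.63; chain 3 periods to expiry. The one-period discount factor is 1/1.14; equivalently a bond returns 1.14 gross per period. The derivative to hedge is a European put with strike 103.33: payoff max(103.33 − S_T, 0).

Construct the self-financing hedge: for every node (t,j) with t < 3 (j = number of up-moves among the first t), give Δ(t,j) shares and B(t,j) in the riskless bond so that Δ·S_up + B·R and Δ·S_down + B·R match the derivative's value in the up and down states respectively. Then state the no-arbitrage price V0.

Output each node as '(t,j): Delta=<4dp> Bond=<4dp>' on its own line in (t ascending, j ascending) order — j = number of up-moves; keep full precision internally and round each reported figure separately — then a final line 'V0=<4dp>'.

(0,0): Delta=-0.2853 Bond=34.1895
(1,0): Delta=-0.9657 Bond=78.4112
(1,1): Delta=-0.1546 Bond=22.7381
(2,0): Delta=-1.0000 Bond=90.6404
(2,1): Delta=-0.9591 Bond=88.8734
(2,2): Delta=0.0000 Bond=0.0000
V0=7.9384

No-arbitrage ⇒ martingale measure with p* = (R−d)/(u−d) = 0.7083.
Terminal payoffs: V(3,0)=80.3257, V(3,1)=54.0350, V(3,2)=0.0000, V(3,3)=0.0000
Node (2,0) S=36.5148: V=(p*·54.0350+(1−p*)·80.3257)/1.14=54.1256; Δ=(54.0350−80.3257)/(49.2950−23.0043)=-1.0000; B=V−Δ·S=90.6404
Node (2,1) S=78.2460: V=(p*·0.0000+(1−p*)·54.0350)/1.14=13.8247; Δ=(0.0000−54.0350)/(105.6321−49.2950)=-0.9591; B=V−Δ·S=88.8734
Node (2,2) S=167.6700: V=(p*·0.0000+(1−p*)·0.0000)/1.14=0.0000; Δ=(0.0000−0.0000)/(226.3545−105.6321)=0.0000; B=V−Δ·S=0.0000
Node (1,0) S=57.9600: V=(p*·13.8247+(1−p*)·54.1256)/1.14=22.4379; Δ=(13.8247−54.1256)/(78.2460−36.5148)=-0.9657; B=V−Δ·S=78.4112
Node (1,1) S=124.2000: V=(p*·0.0000+(1−p*)·13.8247)/1.14=3.5370; Δ=(0.0000−13.8247)/(167.6700−78.2460)=-0.1546; B=V−Δ·S=22.7381
Node (0,0) S=92.0000: V=(p*·3.5370+(1−p*)·22.4379)/1.14=7.9384; Δ=(3.5370−22.4379)/(124.2000−57.9600)=-0.2853; B=V−Δ·S=34.1895
Root portfolio cost Δ·92+B reproduces V0=7.9384.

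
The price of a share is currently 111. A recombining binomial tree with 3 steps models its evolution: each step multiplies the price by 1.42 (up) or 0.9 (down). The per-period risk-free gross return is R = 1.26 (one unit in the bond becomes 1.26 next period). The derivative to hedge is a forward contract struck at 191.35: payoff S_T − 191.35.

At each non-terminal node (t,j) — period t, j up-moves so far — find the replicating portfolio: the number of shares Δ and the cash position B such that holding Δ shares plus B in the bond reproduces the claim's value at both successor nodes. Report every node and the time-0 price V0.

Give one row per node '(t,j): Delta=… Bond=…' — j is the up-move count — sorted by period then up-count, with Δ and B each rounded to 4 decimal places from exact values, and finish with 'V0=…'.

(0,0): Delta=1.0000 Bond=-95.6570
(1,0): Delta=1.0000 Bond=-120.5278
(1,1): Delta=1.0000 Bond=-120.5278
(2,0): Delta=1.0000 Bond=-151.8651
(2,1): Delta=1.0000 Bond=-151.8651
(2,2): Delta=1.0000 Bond=-151.8651
V0=15.3430

Since d<R<u, set p* = (R−d)/(u−d) = 0.6923; price each node as the discounted p*-expectation of its children.
Terminal payoffs: V(3,0)=-110.4310, V(3,1)=-63.6778, V(3,2)=10.0884, V(3,3)=126.4750
(2,0): S=89.9100. Δ = (V_up−V_dn)/(S_up−S_dn) = (-63.6778−-110.4310)/(127.6722−80.9190) = 1.0000. V = [p*·-63.6778 + (1−p*)·-110.4310]/1.26 = -61.9551. B = V − Δ·S = -151.8651.
(2,1): S=141.8580. Δ = (V_up−V_dn)/(S_up−S_dn) = (10.0884−-63.6778)/(201.4384−127.6722) = 1.0000. V = [p*·10.0884 + (1−p*)·-63.6778]/1.26 = -10.0071. B = V − Δ·S = -151.8651.
(2,2): S=223.8204. Δ = (V_up−V_dn)/(S_up−S_dn) = (126.4750−10.0884)/(317.8250−201.4384) = 1.0000. V = [p*·126.4750 + (1−p*)·10.0884]/1.26 = 71.9553. B = V − Δ·S = -151.8651.
(1,0): S=99.9000. Δ = (V_up−V_dn)/(S_up−S_dn) = (-10.0071−-61.9551)/(141.8580−89.9100) = 1.0000. V = [p*·-10.0071 + (1−p*)·-61.9551]/1.26 = -20.6278. B = V − Δ·S = -120.5278.
(1,1): S=157.6200. Δ = (V_up−V_dn)/(S_up−S_dn) = (71.9553−-10.0071)/(223.8204−141.8580) = 1.0000. V = [p*·71.9553 + (1−p*)·-10.0071]/1.26 = 37.0922. B = V − Δ·S = -120.5278.
(0,0): S=111.0000. Δ = (V_up−V_dn)/(S_up−S_dn) = (37.0922−-20.6278)/(157.6200−99.9000) = 1.0000. V = [p*·37.0922 + (1−p*)·-20.6278]/1.26 = 15.3430. B = V − Δ·S = -95.6570.
Self-financing check: at every node Δ·S+B equals the discounted successor values.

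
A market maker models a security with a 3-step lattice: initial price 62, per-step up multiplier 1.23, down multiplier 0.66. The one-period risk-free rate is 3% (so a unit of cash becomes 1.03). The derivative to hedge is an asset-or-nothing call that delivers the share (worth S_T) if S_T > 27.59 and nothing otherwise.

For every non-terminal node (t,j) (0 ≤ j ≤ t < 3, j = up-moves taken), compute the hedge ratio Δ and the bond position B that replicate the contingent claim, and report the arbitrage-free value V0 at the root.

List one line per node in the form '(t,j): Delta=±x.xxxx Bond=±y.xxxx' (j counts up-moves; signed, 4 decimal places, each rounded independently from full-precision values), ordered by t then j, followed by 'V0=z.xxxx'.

Under the risk-neutral measure, an up-move has probability p* = (R−d)/(u−d) = 0.6491 and values discount at R = 1.03.
At expiry t=3: V(3,0)=0.0000, V(3,1)=33.2189, V(3,2)=61.9079, V(3,3)=115.3738
(2,0): S=27.0072. Δ = (V_up−V_dn)/(S_up−S_dn) = (33.2189−0.0000)/(33.2189−17.8248) = 2.1579. V = [p*·33.2189 + (1−p*)·0.0000]/1.03 = 20.9351. B = V − Δ·S = -37.3436.
(2,1): S=50.3316. Δ = (V_up−V_dn)/(S_up−S_dn) = (61.9079−33.2189)/(61.9079−33.2189) = 1.0000. V = [p*·61.9079 + (1−p*)·33.2189]/1.03 = 50.3316. B = V − Δ·S = 0.0000.
(2,2): S=93.7998. Δ = (V_up−V_dn)/(S_up−S_dn) = (115.3738−61.9079)/(115.3738−61.9079) = 1.0000. V = [p*·115.3738 + (1−p*)·61.9079]/1.03 = 93.7998. B = V − Δ·S = 0.0000.
(1,0): S=40.9200. Δ = (V_up−V_dn)/(S_up−S_dn) = (50.3316−20.9351)/(50.3316−27.0072) = 1.2603. V = [p*·50.3316 + (1−p*)·20.9351]/1.03 = 38.8515. B = V − Δ·S = -12.7214.
(1,1): S=76.2600. Δ = (V_up−V_dn)/(S_up−S_dn) = (93.7998−50.3316)/(93.7998−50.3316) = 1.0000. V = [p*·93.7998 + (1−p*)·50.3316]/1.03 = 76.2600. B = V − Δ·S = 0.0000.
(0,0): S=62.0000. Δ = (V_up−V_dn)/(S_up−S_dn) = (76.2600−38.8515)/(76.2600−40.9200) = 1.0585. V = [p*·76.2600 + (1−p*)·38.8515]/1.03 = 61.2953. B = V − Δ·S = -4.3336.
Each (Δ,B) replicates both successor values, so the strategy is self-financing and V0 is arbitrage-free.

(0,0): Delta=1.0585 Bond=-4.3336
(1,0): Delta=1.2603 Bond=-12.7214
(1,1): Delta=1.0000 Bond=0.0000
(2,0): Delta=2.1579 Bond=-37.3436
(2,1): Delta=1.0000 Bond=0.0000
(2,2): Delta=1.0000 Bond=0.0000
V0=61.2953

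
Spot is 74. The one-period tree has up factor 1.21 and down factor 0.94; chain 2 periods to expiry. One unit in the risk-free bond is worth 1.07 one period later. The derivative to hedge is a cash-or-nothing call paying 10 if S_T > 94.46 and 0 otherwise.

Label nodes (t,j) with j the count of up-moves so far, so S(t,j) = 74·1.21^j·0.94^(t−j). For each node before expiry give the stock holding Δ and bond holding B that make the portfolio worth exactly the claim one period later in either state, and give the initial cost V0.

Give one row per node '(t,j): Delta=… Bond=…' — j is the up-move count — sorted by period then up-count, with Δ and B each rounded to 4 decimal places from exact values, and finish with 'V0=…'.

Risk-neutral probability p* = (R−d)/(u−d) = (1.07−0.94)/(1.21−0.94) = 0.4815.
At expiry t=2: V(2,0)=0.0000, V(2,1)=0.0000, V(2,2)=10.0000
(1,0): S=69.5600. Δ = (V_up−V_dn)/(S_up−S_dn) = (0.0000−0.0000)/(84.1676−65.3864) = 0.0000. V = [p*·0.0000 + (1−p*)·0.0000]/1.07 = 0.0000. B = V − Δ·S = 0.0000.
(1,1): S=89.5400. Δ = (V_up−V_dn)/(S_up−S_dn) = (10.0000−0.0000)/(108.3434−84.1676) = 0.4136. V = [p*·10.0000 + (1−p*)·0.0000]/1.07 = 4.4998. B = V − Δ·S = -32.5372.
(0,0): S=74.0000. Δ = (V_up−V_dn)/(S_up−S_dn) = (4.4998−0.0000)/(89.5400−69.5600) = 0.2252. V = [p*·4.4998 + (1−p*)·0.0000]/1.07 = 2.0248. B = V − Δ·S = -14.6412.
Each (Δ,B) replicates both successor values, so the strategy is self-financing and V0 is arbitrage-free.

(0,0): Delta=0.2252 Bond=-14.6412
(1,0): Delta=0.0000 Bond=0.0000
(1,1): Delta=0.4136 Bond=-32.5372
V0=2.0248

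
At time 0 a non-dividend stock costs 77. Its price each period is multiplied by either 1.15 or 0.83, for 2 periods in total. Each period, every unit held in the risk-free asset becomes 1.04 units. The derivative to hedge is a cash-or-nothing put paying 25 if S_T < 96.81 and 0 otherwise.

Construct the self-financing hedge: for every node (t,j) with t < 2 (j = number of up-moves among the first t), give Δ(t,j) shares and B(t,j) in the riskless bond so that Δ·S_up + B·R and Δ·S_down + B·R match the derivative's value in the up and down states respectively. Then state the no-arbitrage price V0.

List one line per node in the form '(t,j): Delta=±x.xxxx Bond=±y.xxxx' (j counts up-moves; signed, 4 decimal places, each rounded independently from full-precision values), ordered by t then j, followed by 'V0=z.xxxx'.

Since d<R<u, set p* = (R−d)/(u−d) = 0.6563; price each node as the discounted p*-expectation of its children.
Terminal values V(2,·): V(2,0)=25.0000, V(2,1)=25.0000, V(2,2)=0.0000
(1,0): S=63.9100. Δ = (V_up−V_dn)/(S_up−S_dn) = (25.0000−25.0000)/(73.4965−53.0453) = 0.0000. V = [p*·25.0000 + (1−p*)·25.0000]/1.04 = 24.0385. B = V − Δ·S = 24.0385.
(1,1): S=88.5500. Δ = (V_up−V_dn)/(S_up−S_dn) = (0.0000−25.0000)/(101.8325−73.4965) = -0.8823. V = [p*·0.0000 + (1−p*)·25.0000]/1.04 = 8.2632. B = V − Δ·S = 86.3882.
(0,0): S=77.0000. Δ = (V_up−V_dn)/(S_up−S_dn) = (8.2632−24.0385)/(88.5500−63.9100) = -0.6402. V = [p*·8.2632 + (1−p*)·24.0385]/1.04 = 13.1596. B = V − Δ·S = 62.4572.
Root portfolio cost Δ·77+B reproduces V0=13.1596.

(0,0): Delta=-0.6402 Bond=62.4572
(1,0): Delta=0.0000 Bond=24.0385
(1,1): Delta=-0.8823 Bond=86.3882
V0=13.1596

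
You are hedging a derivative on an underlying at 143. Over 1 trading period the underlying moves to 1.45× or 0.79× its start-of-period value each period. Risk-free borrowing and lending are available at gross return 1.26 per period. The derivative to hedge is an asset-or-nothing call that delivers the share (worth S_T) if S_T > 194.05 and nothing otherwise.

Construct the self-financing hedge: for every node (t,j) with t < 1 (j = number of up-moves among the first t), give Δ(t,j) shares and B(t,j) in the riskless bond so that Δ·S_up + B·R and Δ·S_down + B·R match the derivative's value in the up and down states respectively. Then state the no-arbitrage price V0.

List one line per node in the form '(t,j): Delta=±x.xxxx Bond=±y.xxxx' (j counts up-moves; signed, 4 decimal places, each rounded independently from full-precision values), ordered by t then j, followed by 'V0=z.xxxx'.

Under the risk-neutral measure, an up-move has probability p* = (R−d)/(u−d) = 0.7121 and values discount at R = 1.26.
At expiry t=1: V(1,0)=0.0000, V(1,1)=207.3500
(0,0): S=143.0000. Δ = (V_up−V_dn)/(S_up−S_dn) = (207.3500−0.0000)/(207.3500−112.9700) = 2.1970. V = [p*·207.3500 + (1−p*)·0.0000]/1.26 = 117.1892. B = V − Δ·S = -196.9775.
Self-financing check: at every node Δ·S+B equals the discounted successor values.

(0,0): Delta=2.1970 Bond=-196.9775
V0=117.1892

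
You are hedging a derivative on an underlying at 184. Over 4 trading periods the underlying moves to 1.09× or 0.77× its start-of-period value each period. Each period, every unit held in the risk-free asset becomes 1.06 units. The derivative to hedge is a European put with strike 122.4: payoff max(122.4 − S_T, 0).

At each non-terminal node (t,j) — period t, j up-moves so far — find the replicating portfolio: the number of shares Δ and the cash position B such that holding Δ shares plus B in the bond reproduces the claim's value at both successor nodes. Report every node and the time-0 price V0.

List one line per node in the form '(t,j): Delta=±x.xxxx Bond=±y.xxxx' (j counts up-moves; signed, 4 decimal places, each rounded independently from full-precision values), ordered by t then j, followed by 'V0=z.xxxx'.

(0,0): Delta=-0.0108 Bond=2.0680
(1,0): Delta=-0.1075 Bond=15.8894
(1,1): Delta=-0.0038 Bond=0.7751
(2,0): Delta=-0.8233 Bond=94.9345
(2,1): Delta=-0.0552 Bond=8.7643
(2,2): Delta=0.0000 Bond=0.0000
(3,0): Delta=-1.0000 Bond=115.4717
(3,1): Delta=-0.8104 Bond=99.0953
(3,2): Delta=0.0000 Bond=0.0000
(3,3): Delta=0.0000 Bond=0.0000
V0=0.0765

Risk-neutral probability p* = (R−d)/(u−d) = (1.06−0.77)/(1.09−0.77) = 0.9062.
Terminal payoffs: V(4,0)=57.7184, V(4,1)=30.8377, V(4,2)=0.0000, V(4,3)=0.0000, V(4,4)=0.0000
  t=3,j=0: stock 84.0021 → up 91.5623 (V=30.8377), down 64.6816 (V=57.7184). Price 31.4696; hedge Δ=-1.0000, bond B=115.4717.
  t=3,j=1: stock 118.9120 → up 129.6141 (V=0.0000), down 91.5623 (V=30.8377). Price 2.7274; hedge Δ=-0.8104, bond B=99.0953.
  t=3,j=2: stock 168.3300 → up 183.4797 (V=0.0000), down 129.6141 (V=0.0000). Price 0.0000; hedge Δ=0.0000, bond B=0.0000.
  t=3,j=3: stock 238.2853 → up 259.7310 (V=0.0000), down 183.4797 (V=0.0000). Price 0.0000; hedge Δ=0.0000, bond B=0.0000.
  t=2,j=0: stock 109.0936 → up 118.9120 (V=2.7274), down 84.0021 (V=31.4696). Price 5.1151; hedge Δ=-0.8233, bond B=94.9345.
  t=2,j=1: stock 154.4312 → up 168.3300 (V=0.0000), down 118.9120 (V=2.7274). Price 0.2412; hedge Δ=-0.0552, bond B=8.7643.
  t=2,j=2: stock 218.6104 → up 238.2853 (V=0.0000), down 168.3300 (V=0.0000). Price 0.0000; hedge Δ=0.0000, bond B=0.0000.
  t=1,j=0: stock 141.6800 → up 154.4312 (V=0.2412), down 109.0936 (V=5.1151). Price 0.6586; hedge Δ=-0.1075, bond B=15.8894.
  t=1,j=1: stock 200.5600 → up 218.6104 (V=0.0000), down 154.4312 (V=0.2412). Price 0.0213; hedge Δ=-0.0038, bond B=0.7751.
  t=0,j=0: stock 184.0000 → up 200.5600 (V=0.0213), down 141.6800 (V=0.6586). Price 0.0765; hedge Δ=-0.0108, bond B=2.0680.
Self-financing check: at every node Δ·S+B equals the discounted successor values.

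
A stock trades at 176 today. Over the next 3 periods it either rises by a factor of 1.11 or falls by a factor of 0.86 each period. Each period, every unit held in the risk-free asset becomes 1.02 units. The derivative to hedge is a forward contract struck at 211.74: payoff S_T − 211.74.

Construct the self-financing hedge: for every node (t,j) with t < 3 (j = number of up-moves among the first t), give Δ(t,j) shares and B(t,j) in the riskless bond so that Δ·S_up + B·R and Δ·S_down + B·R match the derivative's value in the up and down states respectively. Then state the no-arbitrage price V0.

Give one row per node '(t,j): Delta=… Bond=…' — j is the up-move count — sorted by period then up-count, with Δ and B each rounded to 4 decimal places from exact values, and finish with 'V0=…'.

(0,0): Delta=1.0000 Bond=-199.5273
(1,0): Delta=1.0000 Bond=-203.5179
(1,1): Delta=1.0000 Bond=-203.5179
(2,0): Delta=1.0000 Bond=-207.5882
(2,1): Delta=1.0000 Bond=-207.5882
(2,2): Delta=1.0000 Bond=-207.5882
V0=-23.5273

Under the risk-neutral measure, an up-move has probability p* = (R−d)/(u−d) = 0.6400 and values discount at R = 1.02.
Terminal payoffs: V(3,0)=-99.7941, V(3,1)=-67.2517, V(3,2)=-25.2493, V(3,3)=28.9631
(2,0): S=130.1696. Δ = (V_up−V_dn)/(S_up−S_dn) = (-67.2517−-99.7941)/(144.4883−111.9459) = 1.0000. V = [p*·-67.2517 + (1−p*)·-99.7941]/1.02 = -77.4186. B = V − Δ·S = -207.5882.
(2,1): S=168.0096. Δ = (V_up−V_dn)/(S_up−S_dn) = (-25.2493−-67.2517)/(186.4907−144.4883) = 1.0000. V = [p*·-25.2493 + (1−p*)·-67.2517]/1.02 = -39.5786. B = V − Δ·S = -207.5882.
(2,2): S=216.8496. Δ = (V_up−V_dn)/(S_up−S_dn) = (28.9631−-25.2493)/(240.7031−186.4907) = 1.0000. V = [p*·28.9631 + (1−p*)·-25.2493]/1.02 = 9.2614. B = V − Δ·S = -207.5882.
(1,0): S=151.3600. Δ = (V_up−V_dn)/(S_up−S_dn) = (-39.5786−-77.4186)/(168.0096−130.1696) = 1.0000. V = [p*·-39.5786 + (1−p*)·-77.4186]/1.02 = -52.1579. B = V − Δ·S = -203.5179.
(1,1): S=195.3600. Δ = (V_up−V_dn)/(S_up−S_dn) = (9.2614−-39.5786)/(216.8496−168.0096) = 1.0000. V = [p*·9.2614 + (1−p*)·-39.5786]/1.02 = -8.1579. B = V − Δ·S = -203.5179.
(0,0): S=176.0000. Δ = (V_up−V_dn)/(S_up−S_dn) = (-8.1579−-52.1579)/(195.3600−151.3600) = 1.0000. V = [p*·-8.1579 + (1−p*)·-52.1579]/1.02 = -23.5273. B = V − Δ·S = -199.5273.
The time-0 hedge costs -23.5273, which is the no-arbitrage price.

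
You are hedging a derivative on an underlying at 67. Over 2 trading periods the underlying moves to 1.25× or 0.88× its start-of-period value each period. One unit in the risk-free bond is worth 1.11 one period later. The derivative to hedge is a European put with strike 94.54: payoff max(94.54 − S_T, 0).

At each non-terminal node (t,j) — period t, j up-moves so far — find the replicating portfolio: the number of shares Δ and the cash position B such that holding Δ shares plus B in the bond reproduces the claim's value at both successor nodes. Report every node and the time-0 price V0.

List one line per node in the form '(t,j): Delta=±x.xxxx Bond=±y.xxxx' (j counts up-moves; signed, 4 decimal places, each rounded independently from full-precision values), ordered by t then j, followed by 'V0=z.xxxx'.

(0,0): Delta=-0.7708 Bond=64.5543
(1,0): Delta=-1.0000 Bond=85.1712
(1,1): Delta=-0.6725 Bond=63.4283
V0=12.9133

Since d<R<u, set p* = (R−d)/(u−d) = 0.6216; price each node as the discounted p*-expectation of its children.
Terminal payoffs: V(2,0)=42.6552, V(2,1)=20.8400, V(2,2)=0.0000
  t=1,j=0: stock 58.9600 → up 73.7000 (V=20.8400), down 51.8848 (V=42.6552). Price 26.2112; hedge Δ=-1.0000, bond B=85.1712.
  t=1,j=1: stock 83.7500 → up 104.6875 (V=0.0000), down 73.7000 (V=20.8400). Price 7.1040; hedge Δ=-0.6725, bond B=63.4283.
  t=0,j=0: stock 67.0000 → up 83.7500 (V=7.1040), down 58.9600 (V=26.2112). Price 12.9133; hedge Δ=-0.7708, bond B=64.5543.
Root portfolio cost Δ·67+B reproduces V0=12.9133.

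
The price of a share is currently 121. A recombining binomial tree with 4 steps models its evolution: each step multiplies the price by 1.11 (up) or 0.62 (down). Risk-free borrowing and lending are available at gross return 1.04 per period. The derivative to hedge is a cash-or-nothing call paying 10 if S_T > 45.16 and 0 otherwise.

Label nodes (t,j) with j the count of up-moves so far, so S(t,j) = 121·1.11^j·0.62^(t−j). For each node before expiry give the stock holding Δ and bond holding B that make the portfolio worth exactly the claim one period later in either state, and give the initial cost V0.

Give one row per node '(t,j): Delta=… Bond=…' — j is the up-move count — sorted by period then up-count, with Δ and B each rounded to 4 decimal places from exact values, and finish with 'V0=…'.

Since d<R<u, set p* = (R−d)/(u−d) = 0.8571; price each node as the discounted p*-expectation of its children.
Terminal payoffs: V(4,0)=0.0000, V(4,1)=0.0000, V(4,2)=10.0000, V(4,3)=10.0000, V(4,4)=10.0000
Node (3,0) S=28.8377: V=(p*·0.0000+(1−p*)·0.0000)/1.04=0.0000; Δ=(0.0000−0.0000)/(32.0098−17.8794)=0.0000; B=V−Δ·S=0.0000
Node (3,1) S=51.6288: V=(p*·10.0000+(1−p*)·0.0000)/1.04=8.2418; Δ=(10.0000−0.0000)/(57.3079−32.0098)=0.3953; B=V−Δ·S=-12.1664
Node (3,2) S=92.4321: V=(p*·10.0000+(1−p*)·10.0000)/1.04=9.6154; Δ=(10.0000−10.0000)/(102.5997−57.3079)=0.0000; B=V−Δ·S=9.6154
Node (3,3) S=165.4834: V=(p*·10.0000+(1−p*)·10.0000)/1.04=9.6154; Δ=(10.0000−10.0000)/(183.6865−102.5997)=0.0000; B=V−Δ·S=9.6154
Node (2,0) S=46.5124: V=(p*·8.2418+(1−p*)·0.0000)/1.04=6.7927; Δ=(8.2418−0.0000)/(51.6288−28.8377)=0.3616; B=V−Δ·S=-10.0273
Node (2,1) S=83.2722: V=(p*·9.6154+(1−p*)·8.2418)/1.04=9.0569; Δ=(9.6154−8.2418)/(92.4321−51.6288)=0.0337; B=V−Δ·S=6.2536
Node (2,2) S=149.0841: V=(p*·9.6154+(1−p*)·9.6154)/1.04=9.2456; Δ=(9.6154−9.6154)/(165.4834−92.4321)=0.0000; B=V−Δ·S=9.2456
Node (1,0) S=75.0200: V=(p*·9.0569+(1−p*)·6.7927)/1.04=8.3975; Δ=(9.0569−6.7927)/(83.2722−46.5124)=0.0616; B=V−Δ·S=3.7767
Node (1,1) S=134.3100: V=(p*·9.2456+(1−p*)·9.0569)/1.04=8.8640; Δ=(9.2456−9.0569)/(149.0841−83.2722)=0.0029; B=V−Δ·S=8.4790
Node (0,0) S=121.0000: V=(p*·8.8640+(1−p*)·8.3975)/1.04=8.4590; Δ=(8.8640−8.3975)/(134.3100−75.0200)=0.0079; B=V−Δ·S=7.5069
Root portfolio cost Δ·121+B reproduces V0=8.4590.

(0,0): Delta=0.0079 Bond=7.5069
(1,0): Delta=0.0616 Bond=3.7767
(1,1): Delta=0.0029 Bond=8.4790
(2,0): Delta=0.3616 Bond=-10.0273
(2,1): Delta=0.0337 Bond=6.2536
(2,2): Delta=0.0000 Bond=9.2456
(3,0): Delta=0.0000 Bond=0.0000
(3,1): Delta=0.3953 Bond=-12.1664
(3,2): Delta=0.0000 Bond=9.6154
(3,3): Delta=0.0000 Bond=9.6154
V0=8.4590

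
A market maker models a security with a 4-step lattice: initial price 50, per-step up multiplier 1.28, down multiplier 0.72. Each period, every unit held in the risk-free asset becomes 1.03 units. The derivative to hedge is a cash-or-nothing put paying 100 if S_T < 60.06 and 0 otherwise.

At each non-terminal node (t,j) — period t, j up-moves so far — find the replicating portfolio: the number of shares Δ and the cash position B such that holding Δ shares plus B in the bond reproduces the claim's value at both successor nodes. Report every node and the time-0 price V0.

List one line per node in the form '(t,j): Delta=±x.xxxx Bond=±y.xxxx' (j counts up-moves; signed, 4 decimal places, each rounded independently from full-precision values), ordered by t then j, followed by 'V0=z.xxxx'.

Risk-neutral probability p* = (R−d)/(u−d) = (1.03−0.72)/(1.28−0.72) = 0.5536.
At expiry t=4: V(4,0)=100.0000, V(4,1)=100.0000, V(4,2)=100.0000, V(4,3)=0.0000, V(4,4)=0.0000
Node (3,0) S=18.6624: V=(p*·100.0000+(1−p*)·100.0000)/1.03=97.0874; Δ=(100.0000−100.0000)/(23.8879−13.4369)=0.0000; B=V−Δ·S=97.0874
Node (3,1) S=33.1776: V=(p*·100.0000+(1−p*)·100.0000)/1.03=97.0874; Δ=(100.0000−100.0000)/(42.4673−23.8879)=0.0000; B=V−Δ·S=97.0874
Node (3,2) S=58.9824: V=(p*·0.0000+(1−p*)·100.0000)/1.03=43.3426; Δ=(0.0000−100.0000)/(75.4975−42.4673)=-3.0275; B=V−Δ·S=221.9140
Node (3,3) S=104.8576: V=(p*·0.0000+(1−p*)·0.0000)/1.03=0.0000; Δ=(0.0000−0.0000)/(134.2177−75.4975)=0.0000; B=V−Δ·S=0.0000
Node (2,0) S=25.9200: V=(p*·97.0874+(1−p*)·97.0874)/1.03=94.2596; Δ=(97.0874−97.0874)/(33.1776−18.6624)=0.0000; B=V−Δ·S=94.2596
Node (2,1) S=46.0800: V=(p*·43.3426+(1−p*)·97.0874)/1.03=65.3746; Δ=(43.3426−97.0874)/(58.9824−33.1776)=-2.0827; B=V−Δ·S=161.3474
Node (2,2) S=81.9200: V=(p*·0.0000+(1−p*)·43.3426)/1.03=18.7858; Δ=(0.0000−43.3426)/(104.8576−58.9824)=-0.9448; B=V−Δ·S=96.1833
Node (1,0) S=36.0000: V=(p*·65.3746+(1−p*)·94.2596)/1.03=75.9900; Δ=(65.3746−94.2596)/(46.0800−25.9200)=-1.4328; B=V−Δ·S=127.5704
Node (1,1) S=64.0000: V=(p*·18.7858+(1−p*)·65.3746)/1.03=38.4314; Δ=(18.7858−65.3746)/(81.9200−46.0800)=-1.2999; B=V−Δ·S=121.6256
Node (0,0) S=50.0000: V=(p*·38.4314+(1−p*)·75.9900)/1.03=53.5909; Δ=(38.4314−75.9900)/(64.0000−36.0000)=-1.3414; B=V−Δ·S=120.6597
Check: Δ(0,0)·S0 + B(0,0) = 53.5909 = V0.

(0,0): Delta=-1.3414 Bond=120.6597
(1,0): Delta=-1.4328 Bond=127.5704
(1,1): Delta=-1.2999 Bond=121.6256
(2,0): Delta=0.0000 Bond=94.2596
(2,1): Delta=-2.0827 Bond=161.3474
(2,2): Delta=-0.9448 Bond=96.1833
(3,0): Delta=0.0000 Bond=97.0874
(3,1): Delta=0.0000 Bond=97.0874
(3,2): Delta=-3.0275 Bond=221.9140
(3,3): Delta=0.0000 Bond=0.0000
V0=53.5909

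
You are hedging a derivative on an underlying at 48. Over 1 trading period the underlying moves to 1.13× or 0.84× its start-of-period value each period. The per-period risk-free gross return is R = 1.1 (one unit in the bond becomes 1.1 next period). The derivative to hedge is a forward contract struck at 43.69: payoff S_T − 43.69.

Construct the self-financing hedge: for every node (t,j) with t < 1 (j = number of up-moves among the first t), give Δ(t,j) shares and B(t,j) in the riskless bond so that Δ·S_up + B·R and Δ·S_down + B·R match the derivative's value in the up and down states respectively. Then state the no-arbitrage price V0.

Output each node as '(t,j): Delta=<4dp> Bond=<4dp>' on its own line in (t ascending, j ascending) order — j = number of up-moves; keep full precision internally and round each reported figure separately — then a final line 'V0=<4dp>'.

(0,0): Delta=1.0000 Bond=-39.7182
V0=8.2818

No-arbitrage ⇒ martingale measure with p* = (R−d)/(u−d) = 0.8966.
Terminal values V(1,·): V(1,0)=-3.3700, V(1,1)=10.5500
  t=0,j=0: stock 48.0000 → up 54.2400 (V=10.5500), down 40.3200 (V=-3.3700). Price 8.2818; hedge Δ=1.0000, bond B=-39.7182.
Root portfolio cost Δ·48+B reproduces V0=8.2818.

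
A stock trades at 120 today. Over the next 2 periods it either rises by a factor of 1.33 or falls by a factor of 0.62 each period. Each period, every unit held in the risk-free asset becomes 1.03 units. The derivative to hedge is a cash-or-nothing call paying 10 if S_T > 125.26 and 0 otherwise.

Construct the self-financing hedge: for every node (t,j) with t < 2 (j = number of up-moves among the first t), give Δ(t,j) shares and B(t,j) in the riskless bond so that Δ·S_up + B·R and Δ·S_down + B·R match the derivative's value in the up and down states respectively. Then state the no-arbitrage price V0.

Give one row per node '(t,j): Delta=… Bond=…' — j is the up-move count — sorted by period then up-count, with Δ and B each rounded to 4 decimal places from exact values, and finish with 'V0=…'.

No-arbitrage ⇒ martingale measure with p* = (R−d)/(u−d) = 0.5775.
At expiry t=2: V(2,0)=0.0000, V(2,1)=0.0000, V(2,2)=10.0000
(1,0): S=74.4000. Δ = (V_up−V_dn)/(S_up−S_dn) = (0.0000−0.0000)/(98.9520−46.1280) = 0.0000. V = [p*·0.0000 + (1−p*)·0.0000]/1.03 = 0.0000. B = V − Δ·S = 0.0000.
(1,1): S=159.6000. Δ = (V_up−V_dn)/(S_up−S_dn) = (10.0000−0.0000)/(212.2680−98.9520) = 0.0882. V = [p*·10.0000 + (1−p*)·0.0000]/1.03 = 5.6065. B = V − Δ·S = -8.4781.
(0,0): S=120.0000. Δ = (V_up−V_dn)/(S_up−S_dn) = (5.6065−0.0000)/(159.6000−74.4000) = 0.0658. V = [p*·5.6065 + (1−p*)·0.0000]/1.03 = 3.1432. B = V − Δ·S = -4.7532.
Root portfolio cost Δ·120+B reproduces V0=3.1432.

(0,0): Delta=0.0658 Bond=-4.7532
(1,0): Delta=0.0000 Bond=0.0000
(1,1): Delta=0.0882 Bond=-8.4781
V0=3.1432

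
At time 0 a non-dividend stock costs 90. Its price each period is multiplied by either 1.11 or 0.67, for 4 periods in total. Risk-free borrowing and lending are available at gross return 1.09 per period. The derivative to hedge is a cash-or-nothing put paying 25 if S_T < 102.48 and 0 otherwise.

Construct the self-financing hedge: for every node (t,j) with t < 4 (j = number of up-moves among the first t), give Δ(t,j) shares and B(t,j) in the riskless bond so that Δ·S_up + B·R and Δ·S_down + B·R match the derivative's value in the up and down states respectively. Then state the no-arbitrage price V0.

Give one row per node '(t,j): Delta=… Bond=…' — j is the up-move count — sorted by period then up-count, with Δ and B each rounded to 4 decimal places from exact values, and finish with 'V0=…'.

The replicating-portfolio and risk-neutral prices coincide; use p* = (1.09−0.67)/(1.11−0.67) = 0.9545 for the latter.
At expiry t=4: V(4,0)=25.0000, V(4,1)=25.0000, V(4,2)=25.0000, V(4,3)=25.0000, V(4,4)=0.0000
(3,0): S=27.0687. Δ = (V_up−V_dn)/(S_up−S_dn) = (25.0000−25.0000)/(30.0462−18.1360) = 0.0000. V = [p*·25.0000 + (1−p*)·25.0000]/1.09 = 22.9358. B = V − Δ·S = 22.9358.
(3,1): S=44.8451. Δ = (V_up−V_dn)/(S_up−S_dn) = (25.0000−25.0000)/(49.7781−30.0462) = 0.0000. V = [p*·25.0000 + (1−p*)·25.0000]/1.09 = 22.9358. B = V − Δ·S = 22.9358.
(3,2): S=74.2956. Δ = (V_up−V_dn)/(S_up−S_dn) = (25.0000−25.0000)/(82.4681−49.7781) = 0.0000. V = [p*·25.0000 + (1−p*)·25.0000]/1.09 = 22.9358. B = V − Δ·S = 22.9358.
(3,3): S=123.0868. Δ = (V_up−V_dn)/(S_up−S_dn) = (0.0000−25.0000)/(136.6263−82.4681) = -0.4616. V = [p*·0.0000 + (1−p*)·25.0000]/1.09 = 1.0425. B = V − Δ·S = 57.8607.
(2,0): S=40.4010. Δ = (V_up−V_dn)/(S_up−S_dn) = (22.9358−22.9358)/(44.8451−27.0687) = 0.0000. V = [p*·22.9358 + (1−p*)·22.9358]/1.09 = 21.0420. B = V − Δ·S = 21.0420.
(2,1): S=66.9330. Δ = (V_up−V_dn)/(S_up−S_dn) = (22.9358−22.9358)/(74.2956−44.8451) = 0.0000. V = [p*·22.9358 + (1−p*)·22.9358]/1.09 = 21.0420. B = V − Δ·S = 21.0420.
(2,2): S=110.8890. Δ = (V_up−V_dn)/(S_up−S_dn) = (1.0425−22.9358)/(123.0868−74.2956) = -0.4487. V = [p*·1.0425 + (1−p*)·22.9358]/1.09 = 1.8694. B = V − Δ·S = 51.6268.
(1,0): S=60.3000. Δ = (V_up−V_dn)/(S_up−S_dn) = (21.0420−21.0420)/(66.9330−40.4010) = 0.0000. V = [p*·21.0420 + (1−p*)·21.0420]/1.09 = 19.3046. B = V − Δ·S = 19.3046.
(1,1): S=99.9000. Δ = (V_up−V_dn)/(S_up−S_dn) = (1.8694−21.0420)/(110.8890−66.9330) = -0.4362. V = [p*·1.8694 + (1−p*)·21.0420]/1.09 = 2.5146. B = V − Δ·S = 46.0886.
(0,0): S=90.0000. Δ = (V_up−V_dn)/(S_up−S_dn) = (2.5146−19.3046)/(99.9000−60.3000) = -0.4240. V = [p*·2.5146 + (1−p*)·19.3046]/1.09 = 3.0071. B = V − Δ·S = 41.1662.
Check: Δ(0,0)·S0 + B(0,0) = 3.0071 = V0.

(0,0): Delta=-0.4240 Bond=41.1662
(1,0): Delta=0.0000 Bond=19.3046
(1,1): Delta=-0.4362 Bond=46.0886
(2,0): Delta=0.0000 Bond=21.0420
(2,1): Delta=0.0000 Bond=21.0420
(2,2): Delta=-0.4487 Bond=51.6268
(3,0): Delta=0.0000 Bond=22.9358
(3,1): Delta=0.0000 Bond=22.9358
(3,2): Delta=0.0000 Bond=22.9358
(3,3): Delta=-0.4616 Bond=57.8607
V0=3.0071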